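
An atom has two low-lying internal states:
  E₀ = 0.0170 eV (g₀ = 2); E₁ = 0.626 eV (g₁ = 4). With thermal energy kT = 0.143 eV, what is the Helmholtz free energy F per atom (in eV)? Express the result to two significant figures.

-0.086 eV

Eᵢ/kT = 0.1189, 4.378.
Z = Σ gᵢe^(−Eᵢ/kT) = 2·e^(−0.1189) + 4·e^(−4.378) = 1.776 + 0.05020 = 1.826.
F = −kT ln Z = −0.143 × ln(1.826) = −0.143 × 0.6021 = -0.086 eV.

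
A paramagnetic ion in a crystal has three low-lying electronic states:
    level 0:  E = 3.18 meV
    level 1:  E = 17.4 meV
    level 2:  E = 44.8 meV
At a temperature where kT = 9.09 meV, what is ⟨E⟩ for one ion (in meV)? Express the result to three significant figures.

5.97 meV

Eᵢ/kT = 0.34983, 1.9142, 4.9285.
Z = Σ e^(−Eᵢ/kT) = e^(−0.34983) + e^(−1.9142) + e^(−4.9285) = 0.70481 + 0.14746 + 0.0072374 = 0.85951.
⟨E⟩ = Σ Eᵢ e^(−Eᵢ/kT) / Z = (3.18·0.70481 + 17.4·0.14746 + 44.8·0.0072374) / 0.85951 = 5.97 meV.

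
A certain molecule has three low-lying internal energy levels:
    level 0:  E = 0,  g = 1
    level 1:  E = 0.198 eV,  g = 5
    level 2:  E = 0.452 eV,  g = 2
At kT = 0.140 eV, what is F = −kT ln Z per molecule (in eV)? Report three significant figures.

-0.116 eV

Eᵢ/kT = 0, 1.4143, 3.2286.
Z = Σ gᵢe^(−Eᵢ/kT) = 1·e^(−0) + 5·e^(−1.4143) + 2·e^(−3.2286) = 1.0000 + 1.2155 + 0.079226 = 2.2947.
F = −kT ln Z = −0.140 × ln(2.2947) = −0.140 × 0.83060 = -0.116 eV.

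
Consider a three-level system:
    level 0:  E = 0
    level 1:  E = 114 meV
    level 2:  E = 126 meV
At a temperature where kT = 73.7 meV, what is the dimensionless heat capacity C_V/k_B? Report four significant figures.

0.5349

Eᵢ/kT = 0, 1.54681, 1.70963.
Z = Σ e^(−Eᵢ/kT) = e^(−0) + e^(−1.54681) + e^(−1.70963) = 1.00000 + 0.212926 + 0.180933 = 1.39386.
⟨E⟩ = 33.7703 meV, ⟨E²⟩ = 4046.09 meV².
C_V/k_B = (⟨E²⟩ − ⟨E⟩²)/(kT)² = (4046.09 − 1140.43)/5431.69 = 0.5349.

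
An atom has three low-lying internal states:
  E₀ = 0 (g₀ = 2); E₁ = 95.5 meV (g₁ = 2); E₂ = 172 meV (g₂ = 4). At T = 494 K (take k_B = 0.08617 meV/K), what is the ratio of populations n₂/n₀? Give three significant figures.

0.0352

k_BT = 0.08617 × 494 K = 42.568 meV.
n₂/n₀ = (g₂/g₀) exp[−(E₂−E₀)/kT] = (4/2) × exp(−(172 meV)/(42.568 meV)) = (4/2) × exp(-4.0406) = 0.0352.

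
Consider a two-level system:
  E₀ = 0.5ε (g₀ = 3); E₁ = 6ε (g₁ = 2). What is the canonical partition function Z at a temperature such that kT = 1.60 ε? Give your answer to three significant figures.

Z = 2.24

Eᵢ/kT = 0.31250, 3.7500.
Z = Σ gᵢe^(−Eᵢ/kT) = 3·e^(−0.31250) + 2·e^(−3.7500) = 2.1948 + 0.047035 = 2.2418.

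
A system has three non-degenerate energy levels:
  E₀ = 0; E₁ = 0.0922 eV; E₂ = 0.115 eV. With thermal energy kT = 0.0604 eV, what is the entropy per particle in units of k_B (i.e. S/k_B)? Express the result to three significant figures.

0.762

Eᵢ/kT = 0, 1.5265, 1.9040.
Z = Σ e^(−Eᵢ/kT) = e^(−0) + e^(−1.5265) + e^(−1.9040) = 1.0000 + 0.21729 + 0.14897 = 1.3663.
⟨E⟩ = Σ EᵢPᵢ = 0.027202 eV.
S/k_B = ln Z + ⟨E⟩/kT = ln(1.3663) + 0.027202/0.0604 = 0.31211 + 0.45036 = 0.762.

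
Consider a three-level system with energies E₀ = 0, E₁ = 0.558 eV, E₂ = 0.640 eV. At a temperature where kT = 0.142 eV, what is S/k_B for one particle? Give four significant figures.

Eᵢ/kT = 0, 3.92958, 4.50704.
Z = Σ e^(−Eᵢ/kT) = e^(−0) + e^(−3.92958) + e^(−4.50704) = 1.00000 + 0.0196519 + 0.0110311 = 1.03068.
⟨E⟩ = Σ EᵢPᵢ = 0.0174891 eV.
S/k_B = ln Z + ⟨E⟩/kT = ln(1.03068) + 0.0174891/0.142 = 0.0302188 + 0.123163 = 0.1534.

0.1534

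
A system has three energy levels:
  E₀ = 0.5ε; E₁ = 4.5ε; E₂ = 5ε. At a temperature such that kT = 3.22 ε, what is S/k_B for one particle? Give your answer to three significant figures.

0.888

Eᵢ/kT = 0.15528, 1.3975, 1.5528.
Z = Σ e^(−Eᵢ/kT) = e^(−0.15528) + e^(−1.3975) + e^(−1.5528) = 0.85618 + 0.24721 + 0.21165 = 1.3150.
⟨E⟩ = Σ EᵢPᵢ = 1.9763 ε.
S/k_B = ln Z + ⟨E⟩/kT = ln(1.3150) + 1.9763/3.22 = 0.27384 + 0.61376 = 0.888.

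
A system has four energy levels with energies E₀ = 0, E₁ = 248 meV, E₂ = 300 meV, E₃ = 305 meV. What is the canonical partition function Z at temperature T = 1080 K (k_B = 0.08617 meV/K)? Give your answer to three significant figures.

k_BT = 0.08617 × 1080 K = 93.064 meV.
Eᵢ/kT = 0, 2.6648, 3.2236, 3.2773.
Z = Σ e^(−Eᵢ/kT) = e^(−0) + e^(−2.6648) + e^(−3.2236) + e^(−3.2773) = 1.0000 + 0.069613 + 0.039811 + 0.037730 = 1.1472.

Z = 1.15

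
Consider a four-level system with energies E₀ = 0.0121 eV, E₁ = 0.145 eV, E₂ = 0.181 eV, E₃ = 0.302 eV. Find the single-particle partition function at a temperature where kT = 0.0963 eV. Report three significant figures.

Z = 1.30

Eᵢ/kT = 0.12565, 1.5057, 1.8795, 3.1360.
Z = Σ e^(−Eᵢ/kT) = e^(−0.12565) + e^(−1.5057) + e^(−1.8795) + e^(−3.1360) = 0.88192 + 0.22186 + 0.15267 + 0.043456 = 1.2999.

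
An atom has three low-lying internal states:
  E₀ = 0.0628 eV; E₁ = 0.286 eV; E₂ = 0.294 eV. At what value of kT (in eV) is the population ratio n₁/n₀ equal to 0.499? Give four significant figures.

n₁/n₀ = exp[−(E₁−E₀)/kT] = 0.499.
⇒ (E₁−E₀)/kT = ln(1/0.499) = ln(2.00401) = 0.695150.
kT = 0.2232 eV / 0.695150 = 0.3211 eV.

0.3211 eV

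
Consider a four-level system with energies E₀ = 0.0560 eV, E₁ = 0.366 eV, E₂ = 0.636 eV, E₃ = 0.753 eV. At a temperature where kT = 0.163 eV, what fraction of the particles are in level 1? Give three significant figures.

0.125

Eᵢ/kT = 0.34356, 2.2454, 3.9018, 4.6196.
Z = Σ e^(−Eᵢ/kT) = e^(−0.34356) + e^(−2.2454) + e^(−3.9018) + e^(−4.6196) = 0.70924 + 0.10589 + 0.020206 + 0.0098567 = 0.84519.
P₁ = e^(−E₁/kT) / Z = 0.10589/0.84519 = 0.125.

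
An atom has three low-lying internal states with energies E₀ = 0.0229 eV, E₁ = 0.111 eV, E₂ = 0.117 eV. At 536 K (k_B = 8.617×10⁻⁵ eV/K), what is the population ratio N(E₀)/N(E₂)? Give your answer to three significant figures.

k_BT = 8.617×10⁻⁵ × 536 K = 0.046187 eV.
n₀/n₂ = exp[−(E₀−E₂)/kT] = exp(−(-0.0941 eV)/(0.046187 eV)) = exp(2.0374) = 7.67.

7.67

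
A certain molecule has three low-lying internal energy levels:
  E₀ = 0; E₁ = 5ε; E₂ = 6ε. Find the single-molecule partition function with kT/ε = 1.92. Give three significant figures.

Eᵢ/kT = 0, 2.6042, 3.1250.
Z = Σ e^(−Eᵢ/kT) = e^(−0) + e^(−2.6042) + e^(−3.1250) = 1.0000 + 0.073962 + 0.043937 = 1.1179.

Z = 1.12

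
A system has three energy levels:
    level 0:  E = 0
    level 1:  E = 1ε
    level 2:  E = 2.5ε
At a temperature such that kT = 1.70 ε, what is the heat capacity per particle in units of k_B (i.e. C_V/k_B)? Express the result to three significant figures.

0.247

Eᵢ/kT = 0, 0.58824, 1.4706.
Z = Σ e^(−Eᵢ/kT) = e^(−0) + e^(−0.58824) + e^(−1.4706) = 1.0000 + 0.55530 + 0.22979 = 1.7851.
⟨E⟩ = 0.63289 ε, ⟨E²⟩ = 1.1156 ε².
C_V/k_B = (⟨E²⟩ − ⟨E⟩²)/(kT)² = (1.1156 − 0.40055)/2.8900 = 0.247.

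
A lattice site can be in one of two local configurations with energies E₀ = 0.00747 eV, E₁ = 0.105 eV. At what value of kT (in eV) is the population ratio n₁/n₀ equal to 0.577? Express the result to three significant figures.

n₁/n₀ = exp[−(E₁−E₀)/kT] = 0.577.
⇒ (E₁−E₀)/kT = ln(1/0.577) = ln(1.7331) = 0.54991.
kT = 0.09753 eV / 0.54991 = 0.177 eV.

0.177 eV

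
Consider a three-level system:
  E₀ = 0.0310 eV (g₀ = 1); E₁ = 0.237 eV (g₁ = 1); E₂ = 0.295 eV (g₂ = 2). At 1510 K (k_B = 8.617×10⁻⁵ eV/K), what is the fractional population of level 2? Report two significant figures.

k_BT = 8.617×10⁻⁵ × 1510 K = 0.1301 eV.
Eᵢ/kT = 0.2383, 1.822, 2.267.
Z = Σ gᵢe^(−Eᵢ/kT) = 1·e^(−0.2383) + 1·e^(−1.822) + 2·e^(−2.267) = 0.7880 + 0.1617 + 0.2072 = 1.157.
P₂ = g₂ e^(−E₂/kT) / Z = 0.2072/1.157 = 0.18.

0.18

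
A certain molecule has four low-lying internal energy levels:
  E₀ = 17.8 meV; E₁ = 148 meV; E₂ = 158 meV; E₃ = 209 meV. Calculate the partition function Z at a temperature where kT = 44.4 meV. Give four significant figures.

Z = 0.7429

Eᵢ/kT = 0.400901, 3.33333, 3.55856, 4.70721.
Z = Σ e^(−Eᵢ/kT) = e^(−0.400901) + e^(−3.33333) + e^(−3.55856) + e^(−4.70721) = 0.669716 + 0.0356741 + 0.0284798 + 0.00902994 = 0.742900.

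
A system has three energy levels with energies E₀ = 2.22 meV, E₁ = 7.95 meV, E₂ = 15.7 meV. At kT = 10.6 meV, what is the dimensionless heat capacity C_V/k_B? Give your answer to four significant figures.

0.2049

Eᵢ/kT = 0.209434, 0.750000, 1.48113.
Z = Σ e^(−Eᵢ/kT) = e^(−0.209434) + e^(−0.750000) + e^(−1.48113) = 0.811043 + 0.472367 + 0.227381 = 1.51079.
⟨E⟩ = 6.04036 meV, ⟨E²⟩ = 59.5047 meV².
C_V/k_B = (⟨E²⟩ − ⟨E⟩²)/(kT)² = (59.5047 − 36.4859)/112.360 = 0.2049.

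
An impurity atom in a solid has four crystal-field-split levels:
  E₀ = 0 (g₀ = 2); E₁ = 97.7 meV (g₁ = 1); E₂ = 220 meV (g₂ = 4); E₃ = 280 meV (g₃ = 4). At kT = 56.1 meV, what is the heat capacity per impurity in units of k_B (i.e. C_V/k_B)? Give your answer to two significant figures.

Eᵢ/kT = 0, 1.742, 3.922, 4.991.
Z = Σ gᵢe^(−Eᵢ/kT) = 2·e^(−0) + 1·e^(−1.742) + 4·e^(−3.922) + 4·e^(−4.991) = 2.000 + 0.1752 + 0.07921 + 0.02720 = 2.282.
⟨E⟩ = 18.47 meV, ⟨E²⟩ = 3347 meV².
C_V/k_B = (⟨E²⟩ − ⟨E⟩²)/(kT)² = (3347 − 341.1)/3147 = 0.96.

0.96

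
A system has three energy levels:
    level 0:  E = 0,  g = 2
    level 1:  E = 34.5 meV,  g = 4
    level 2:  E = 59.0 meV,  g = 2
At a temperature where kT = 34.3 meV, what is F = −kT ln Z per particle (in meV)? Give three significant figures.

-46.0 meV

Eᵢ/kT = 0, 1.0058, 1.7201.
Z = Σ gᵢe^(−Eᵢ/kT) = 2·e^(−0) + 4·e^(−1.0058) + 2·e^(−1.7201) = 2.0000 + 1.4630 + 0.35810 = 3.8211.
F = −kT ln Z = −34.3 × ln(3.8211) = −34.3 × 1.3405 = -46.0 meV.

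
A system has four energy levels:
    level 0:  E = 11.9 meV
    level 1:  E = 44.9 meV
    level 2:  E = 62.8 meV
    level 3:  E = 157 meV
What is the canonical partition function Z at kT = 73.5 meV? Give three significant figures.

Z = 1.94

Eᵢ/kT = 0.16190, 0.61088, 0.85442, 2.1361.
Z = Σ e^(−Eᵢ/kT) = e^(−0.16190) + e^(−0.61088) + e^(−0.85442) + e^(−2.1361) = 0.85053 + 0.54287 + 0.42553 + 0.11811 = 1.9370.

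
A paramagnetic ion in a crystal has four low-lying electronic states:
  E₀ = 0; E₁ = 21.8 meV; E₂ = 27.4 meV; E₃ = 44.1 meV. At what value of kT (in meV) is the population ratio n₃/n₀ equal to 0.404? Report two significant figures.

n₃/n₀ = exp[−(E₃−E₀)/kT] = 0.404.
⇒ (E₃−E₀)/kT = ln(1/0.404) = ln(2.475) = 0.9062.
kT = 44.1 meV / 0.9062 = 49 meV.

49 meV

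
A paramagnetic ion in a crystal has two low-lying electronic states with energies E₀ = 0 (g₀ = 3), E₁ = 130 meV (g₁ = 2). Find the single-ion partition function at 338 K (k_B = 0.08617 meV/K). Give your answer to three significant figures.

k_BT = 0.08617 × 338 K = 29.125 meV.
Eᵢ/kT = 0, 4.4635.
Z = Σ gᵢe^(−Eᵢ/kT) = 3·e^(−0) + 2·e^(−4.4635) = 3.0000 + 0.023044 = 3.0230.

Z = 3.02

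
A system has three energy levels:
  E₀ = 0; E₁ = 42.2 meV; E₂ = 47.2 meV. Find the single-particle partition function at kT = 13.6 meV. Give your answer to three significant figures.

Z = 1.08

Eᵢ/kT = 0, 3.1029, 3.4706.
Z = Σ e^(−Eᵢ/kT) = e^(−0) + e^(−3.1029) + e^(−3.4706) = 1.0000 + 0.044919 + 0.031098 = 1.0760.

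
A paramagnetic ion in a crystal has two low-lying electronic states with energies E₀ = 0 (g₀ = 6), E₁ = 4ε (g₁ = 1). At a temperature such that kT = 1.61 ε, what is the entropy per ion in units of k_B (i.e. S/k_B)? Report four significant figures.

1.840

Eᵢ/kT = 0, 2.48447.
Z = Σ gᵢe^(−Eᵢ/kT) = 6·e^(−0) + 1·e^(−2.48447) = 6.00000 + 0.0833697 = 6.08337.
⟨E⟩ = Σ EᵢPᵢ = 0.0548181 ε.
S/k_B = ln Z + ⟨E⟩/kT = ln(6.08337) + 0.0548181/1.61 = 1.80556 + 0.0340485 = 1.840.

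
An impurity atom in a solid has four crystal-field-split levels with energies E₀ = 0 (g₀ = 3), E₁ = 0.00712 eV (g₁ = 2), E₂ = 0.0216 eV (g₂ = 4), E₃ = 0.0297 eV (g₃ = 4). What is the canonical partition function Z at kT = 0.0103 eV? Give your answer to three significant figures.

Eᵢ/kT = 0, 0.69126, 2.0971, 2.8835.
Z = Σ gᵢe^(−Eᵢ/kT) = 3·e^(−0) + 2·e^(−0.69126) + 4·e^(−2.0971) + 4·e^(−2.8835) = 3.0000 + 1.0019 + 0.49125 + 0.22375 = 4.7169.

Z = 4.72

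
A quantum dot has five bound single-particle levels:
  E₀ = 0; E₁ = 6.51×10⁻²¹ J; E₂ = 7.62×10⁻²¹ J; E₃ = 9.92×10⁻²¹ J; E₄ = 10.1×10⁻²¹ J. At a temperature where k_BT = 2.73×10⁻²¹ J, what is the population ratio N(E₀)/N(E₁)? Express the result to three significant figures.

10.9

n₀/n₁ = exp[−(E₀−E₁)/kT] = exp(−(-6.51 ×10⁻²¹ J)/(2.73 ×10⁻²¹ J)) = exp(2.3846) = 10.9.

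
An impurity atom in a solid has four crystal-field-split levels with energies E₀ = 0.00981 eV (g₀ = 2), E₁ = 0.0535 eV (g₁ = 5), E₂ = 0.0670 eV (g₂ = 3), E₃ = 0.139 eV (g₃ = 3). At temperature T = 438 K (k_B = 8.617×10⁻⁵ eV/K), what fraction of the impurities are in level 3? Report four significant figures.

0.02261

k_BT = 8.617×10⁻⁵ × 438 K = 0.0377425 eV.
Eᵢ/kT = 0.259919, 1.41750, 1.77519, 3.68285.
Z = Σ gᵢe^(−Eᵢ/kT) = 2·e^(−0.259919) + 5·e^(−1.41750) + 3·e^(−1.77519) + 3·e^(−3.68285) = 1.54223 + 1.21160 + 0.508354 + 0.0754536 = 3.33764.
P₃ = g₃ e^(−E₃/kT) / Z = 0.0754536/3.33764 = 0.02261.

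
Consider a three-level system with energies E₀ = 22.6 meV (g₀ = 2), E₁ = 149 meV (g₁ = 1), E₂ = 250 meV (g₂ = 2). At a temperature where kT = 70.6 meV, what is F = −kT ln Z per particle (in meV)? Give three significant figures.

-34.5 meV

Eᵢ/kT = 0.32011, 2.1105, 3.5411.
Z = Σ gᵢe^(−Eᵢ/kT) = 2·e^(−0.32011) + 1·e^(−2.1105) + 2·e^(−3.5411) = 1.4521 + 0.12118 + 0.057963 = 1.6312.
F = −kT ln Z = −70.6 × ln(1.6312) = −70.6 × 0.48932 = -34.5 meV.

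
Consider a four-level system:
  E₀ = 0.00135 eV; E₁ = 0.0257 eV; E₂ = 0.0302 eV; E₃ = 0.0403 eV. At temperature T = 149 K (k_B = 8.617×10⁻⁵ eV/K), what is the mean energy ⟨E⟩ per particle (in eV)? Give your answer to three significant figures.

0.00793 eV

k_BT = 8.617×10⁻⁵ × 149 K = 0.012839 eV.
Eᵢ/kT = 0.10515, 2.0017, 2.3522, 3.1389.
Z = Σ e^(−Eᵢ/kT) = e^(−0.10515) + e^(−2.0017) + e^(−2.3522) + e^(−3.1389) = 0.90019 + 0.13511 + 0.095160 + 0.043330 = 1.1738.
⟨E⟩ = Σ Eᵢ e^(−Eᵢ/kT) / Z = (0.00135·0.90019 + 0.0257·0.13511 + 0.0302·0.095160 + 0.0403·0.043330) / 1.1738 = 0.00793 eV.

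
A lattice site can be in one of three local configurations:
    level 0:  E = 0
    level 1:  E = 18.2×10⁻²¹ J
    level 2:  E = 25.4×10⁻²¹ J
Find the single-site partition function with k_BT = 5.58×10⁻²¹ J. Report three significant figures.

Eᵢ/kT = 0, 3.2616, 4.5520.
Z = Σ e^(−Eᵢ/kT) = e^(−0) + e^(−3.2616) + e^(−4.5520) = 1.0000 + 0.038327 + 0.010546 = 1.0489.

Z = 1.05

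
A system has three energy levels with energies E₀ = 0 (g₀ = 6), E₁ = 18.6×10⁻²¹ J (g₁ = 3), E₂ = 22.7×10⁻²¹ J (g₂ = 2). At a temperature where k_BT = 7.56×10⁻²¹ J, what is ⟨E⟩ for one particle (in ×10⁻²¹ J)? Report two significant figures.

Eᵢ/kT = 0, 2.460, 3.003.
Z = Σ gᵢe^(−Eᵢ/kT) = 6·e^(−0) + 3·e^(−2.460) + 2·e^(−3.003) = 6.000 + 0.2563 + 0.09928 = 6.356.
⟨E⟩ = Σ Eᵢ gᵢe^(−Eᵢ/kT) / Z = (0·6.000 + 18.6·0.2563 + 22.7·0.09928) / 6.356 = 1.1 ×10⁻²¹ J.

1.1 ×10⁻²¹ J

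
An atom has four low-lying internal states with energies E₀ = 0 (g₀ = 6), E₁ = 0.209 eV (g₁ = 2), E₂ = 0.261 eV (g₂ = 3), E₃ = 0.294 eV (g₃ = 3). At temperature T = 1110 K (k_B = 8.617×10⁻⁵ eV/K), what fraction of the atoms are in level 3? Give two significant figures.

k_BT = 8.617×10⁻⁵ × 1110 K = 0.09565 eV.
Eᵢ/kT = 0, 2.185, 2.729, 3.074.
Z = Σ gᵢe^(−Eᵢ/kT) = 6·e^(−0) + 2·e^(−2.185) + 3·e^(−2.729) + 3·e^(−3.074) = 6.000 + 0.2250 + 0.1959 + 0.1387 = 6.560.
P₃ = g₃ e^(−E₃/kT) / Z = 0.1387/6.560 = 0.021.

0.021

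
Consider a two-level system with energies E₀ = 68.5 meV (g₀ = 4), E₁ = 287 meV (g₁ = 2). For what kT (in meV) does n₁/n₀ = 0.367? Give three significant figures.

n₁/n₀ = (g₁/g₀) exp[−(E₁−E₀)/kT] = 0.367.
⇒ (E₁−E₀)/kT = ln((2/4)/0.367) = ln(1.3624) = 0.30925.
kT = 218.5 meV / 0.30925 = 707 meV.

707 meV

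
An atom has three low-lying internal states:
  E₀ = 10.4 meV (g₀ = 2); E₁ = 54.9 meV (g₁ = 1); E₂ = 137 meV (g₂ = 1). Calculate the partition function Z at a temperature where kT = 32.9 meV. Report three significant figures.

Z = 1.66

Eᵢ/kT = 0.31611, 1.6687, 4.1641.
Z = Σ gᵢe^(−Eᵢ/kT) = 2·e^(−0.31611) + 1·e^(−1.6687) + 1·e^(−4.1641) = 1.4580 + 0.18849 + 0.015544 = 1.6620.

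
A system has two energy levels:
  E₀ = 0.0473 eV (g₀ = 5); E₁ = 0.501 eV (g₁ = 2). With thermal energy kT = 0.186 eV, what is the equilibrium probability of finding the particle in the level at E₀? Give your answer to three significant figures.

Eᵢ/kT = 0.25430, 2.6935.
Z = Σ gᵢe^(−Eᵢ/kT) = 5·e^(−0.25430) + 2·e^(−2.6935) = 3.8773 + 0.13529 = 4.0126.
P₀ = g₀ e^(−E₀/kT) / Z = 3.8773/4.0126 = 0.966.

0.966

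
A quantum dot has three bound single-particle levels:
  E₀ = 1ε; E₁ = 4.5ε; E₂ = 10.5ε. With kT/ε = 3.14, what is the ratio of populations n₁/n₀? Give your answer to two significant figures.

0.33

n₁/n₀ = exp[−(E₁−E₀)/kT] = exp(−(3.5ε)/(3.14ε)) = exp(-1.115) = 0.33.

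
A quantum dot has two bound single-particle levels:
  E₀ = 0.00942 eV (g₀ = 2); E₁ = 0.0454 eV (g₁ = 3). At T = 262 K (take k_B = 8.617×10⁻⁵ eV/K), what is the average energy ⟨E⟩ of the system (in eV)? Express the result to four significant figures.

k_BT = 8.617×10⁻⁵ × 262 K = 0.0225765 eV.
Eᵢ/kT = 0.417248, 2.01094.
Z = Σ gᵢe^(−Eᵢ/kT) = 2·e^(−0.417248) + 3·e^(−2.01094) = 1.31772 + 0.401588 = 1.71931.
⟨E⟩ = Σ Eᵢ gᵢe^(−Eᵢ/kT) / Z = (0.00942·1.31772 + 0.0454·0.401588) / 1.71931 = 0.01782 eV.

0.01782 eV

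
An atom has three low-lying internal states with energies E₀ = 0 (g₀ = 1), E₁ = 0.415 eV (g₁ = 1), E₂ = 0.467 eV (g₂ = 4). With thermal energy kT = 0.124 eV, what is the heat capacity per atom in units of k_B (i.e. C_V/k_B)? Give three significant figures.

Eᵢ/kT = 0, 3.3468, 3.7661.
Z = Σ gᵢe^(−Eᵢ/kT) = 1·e^(−0) + 1·e^(−3.3468) + 4·e^(−3.7661) = 1.0000 + 0.035197 + 0.092569 = 1.1278.
⟨E⟩ = 0.051283 eV, ⟨E²⟩ = 0.023275 eV².
C_V/k_B = (⟨E²⟩ − ⟨E⟩²)/(kT)² = (0.023275 − 0.0026299)/0.015376 = 1.34.

1.34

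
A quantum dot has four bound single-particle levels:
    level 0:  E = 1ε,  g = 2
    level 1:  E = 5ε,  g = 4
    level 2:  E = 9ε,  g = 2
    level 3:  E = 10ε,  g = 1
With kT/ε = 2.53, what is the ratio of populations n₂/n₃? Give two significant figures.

n₂/n₃ = (g₂/g₃) exp[−(E₂−E₃)/kT] = (2/1) × exp(−(-1ε)/(2.53ε)) = (2/1) × exp(0.3953) = 3.0.

3.0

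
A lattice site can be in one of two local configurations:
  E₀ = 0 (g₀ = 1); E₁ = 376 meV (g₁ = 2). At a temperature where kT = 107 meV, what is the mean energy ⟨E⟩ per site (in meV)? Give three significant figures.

Eᵢ/kT = 0, 3.5140.
Z = Σ gᵢe^(−Eᵢ/kT) = 1·e^(−0) + 2·e^(−3.5140) = 1.0000 + 0.059555 = 1.0596.
⟨E⟩ = Σ Eᵢ gᵢe^(−Eᵢ/kT) / Z = (0·1.0000 + 376·0.059555) / 1.0596 = 21.1 meV.

21.1 meV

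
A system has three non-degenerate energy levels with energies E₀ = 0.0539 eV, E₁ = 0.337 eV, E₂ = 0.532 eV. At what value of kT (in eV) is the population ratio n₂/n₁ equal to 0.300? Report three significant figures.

n₂/n₁ = exp[−(E₂−E₁)/kT] = 0.300.
⇒ (E₂−E₁)/kT = ln(1/0.300) = ln(3.3333) = 1.2040.
kT = 0.195 eV / 1.2040 = 0.162 eV.

0.162 eV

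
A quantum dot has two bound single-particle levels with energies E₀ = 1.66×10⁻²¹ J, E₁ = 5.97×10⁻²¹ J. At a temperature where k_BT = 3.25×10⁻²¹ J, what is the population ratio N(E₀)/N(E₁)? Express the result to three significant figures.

n₀/n₁ = exp[−(E₀−E₁)/kT] = exp(−(-4.31 ×10⁻²¹ J)/(3.25 ×10⁻²¹ J)) = exp(1.3262) = 3.77.

3.77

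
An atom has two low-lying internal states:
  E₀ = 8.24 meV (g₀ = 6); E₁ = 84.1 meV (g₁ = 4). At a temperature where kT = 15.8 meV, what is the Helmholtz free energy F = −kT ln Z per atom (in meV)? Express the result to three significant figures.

-20.2 meV

Eᵢ/kT = 0.52152, 5.3228.
Z = Σ gᵢe^(−Eᵢ/kT) = 6·e^(−0.52152) + 4·e^(−5.3228) = 3.5617 + 0.019516 = 3.5812.
F = −kT ln Z = −15.8 × ln(3.5812) = −15.8 × 1.2757 = -20.2 meV.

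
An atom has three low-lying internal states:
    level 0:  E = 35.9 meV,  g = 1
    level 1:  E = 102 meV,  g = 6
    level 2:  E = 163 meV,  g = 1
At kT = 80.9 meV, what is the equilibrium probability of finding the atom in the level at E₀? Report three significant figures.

Eᵢ/kT = 0.44376, 1.2608, 2.0148.
Z = Σ gᵢe^(−Eᵢ/kT) = 1·e^(−0.44376) + 6·e^(−1.2608) + 1·e^(−2.0148) = 0.64162 + 1.7006 + 0.13335 = 2.4756.
P₀ = g₀ e^(−E₀/kT) / Z = 0.64162/2.4756 = 0.259.

0.259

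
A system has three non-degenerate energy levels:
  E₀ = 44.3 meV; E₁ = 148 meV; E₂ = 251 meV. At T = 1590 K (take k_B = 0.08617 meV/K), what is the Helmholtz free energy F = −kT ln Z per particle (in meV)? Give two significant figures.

k_BT = 0.08617 × 1590 K = 137.0 meV.
Eᵢ/kT = 0.3234, 1.080, 1.832.
Z = Σ e^(−Eᵢ/kT) = e^(−0.3234) + e^(−1.080) + e^(−1.832) = 0.7237 + 0.3396 + 0.1601 = 1.223.
F = −kT ln Z = −137.0 × ln(1.223) = −137.0 × 0.2013 = -28 meV.

-28 meV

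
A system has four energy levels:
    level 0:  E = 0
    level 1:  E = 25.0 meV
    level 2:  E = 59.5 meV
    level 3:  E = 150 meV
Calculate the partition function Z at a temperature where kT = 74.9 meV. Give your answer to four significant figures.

Eᵢ/kT = 0, 0.333778, 0.794393, 2.00267.
Z = Σ e^(−Eᵢ/kT) = e^(−0) + e^(−0.333778) + e^(−0.794393) + e^(−2.00267) = 1.00000 + 0.716213 + 0.451855 + 0.134974 = 2.30304.

Z = 2.303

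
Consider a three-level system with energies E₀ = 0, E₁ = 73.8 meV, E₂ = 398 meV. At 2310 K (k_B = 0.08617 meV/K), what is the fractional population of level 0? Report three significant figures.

k_BT = 0.08617 × 2310 K = 199.05 meV.
Eᵢ/kT = 0, 0.37076, 1.9995.
Z = Σ e^(−Eᵢ/kT) = e^(−0) + e^(−0.37076) + e^(−1.9995) = 1.0000 + 0.69021 + 0.13540 = 1.8256.
P₀ = e^(−E₀/kT) / Z = 1.0000/1.8256 = 0.548.

0.548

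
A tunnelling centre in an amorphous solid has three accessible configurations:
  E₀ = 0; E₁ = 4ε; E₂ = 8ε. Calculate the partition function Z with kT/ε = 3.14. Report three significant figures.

Eᵢ/kT = 0, 1.2739, 2.5478.
Z = Σ e^(−Eᵢ/kT) = e^(−0) + e^(−1.2739) + e^(−2.5478) = 1.0000 + 0.27974 + 0.078254 = 1.3580.

Z = 1.36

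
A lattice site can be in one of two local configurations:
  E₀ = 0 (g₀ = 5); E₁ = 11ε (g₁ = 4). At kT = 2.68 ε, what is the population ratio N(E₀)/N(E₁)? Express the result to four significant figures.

n₀/n₁ = (g₀/g₁) exp[−(E₀−E₁)/kT] = (5/4) × exp(−(-11ε)/(2.68ε)) = (5/4) × exp(4.10448) = 75.76.

75.76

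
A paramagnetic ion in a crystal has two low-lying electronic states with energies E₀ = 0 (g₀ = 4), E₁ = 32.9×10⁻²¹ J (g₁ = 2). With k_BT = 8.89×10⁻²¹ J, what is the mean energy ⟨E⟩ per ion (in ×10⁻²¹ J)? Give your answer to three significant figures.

Eᵢ/kT = 0, 3.7008.
Z = Σ gᵢe^(−Eᵢ/kT) = 4·e^(−0) + 2·e^(−3.7008) = 4.0000 + 0.049408 = 4.0494.
⟨E⟩ = Σ Eᵢ gᵢe^(−Eᵢ/kT) / Z = (0·4.0000 + 32.9·0.049408) / 4.0494 = 0.401 ×10⁻²¹ J.

0.401 ×10⁻²¹ J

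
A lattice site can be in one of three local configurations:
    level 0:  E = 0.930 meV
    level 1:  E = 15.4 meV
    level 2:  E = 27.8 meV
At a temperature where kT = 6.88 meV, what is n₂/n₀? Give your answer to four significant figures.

0.02013

n₂/n₀ = exp[−(E₂−E₀)/kT] = exp(−(26.870 meV)/(6.88 meV)) = exp(-3.90552) = 0.02013.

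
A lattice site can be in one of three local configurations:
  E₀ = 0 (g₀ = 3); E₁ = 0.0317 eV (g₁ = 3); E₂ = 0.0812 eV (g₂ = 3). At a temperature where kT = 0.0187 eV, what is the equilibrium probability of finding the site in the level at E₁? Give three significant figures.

Eᵢ/kT = 0, 1.6952, 4.3422.
Z = Σ gᵢe^(−Eᵢ/kT) = 3·e^(−0) + 3·e^(−1.6952) + 3·e^(−4.3422) = 3.0000 + 0.55069 + 0.039024 = 3.5897.
P₁ = g₁ e^(−E₁/kT) / Z = 0.55069/3.5897 = 0.153.

0.153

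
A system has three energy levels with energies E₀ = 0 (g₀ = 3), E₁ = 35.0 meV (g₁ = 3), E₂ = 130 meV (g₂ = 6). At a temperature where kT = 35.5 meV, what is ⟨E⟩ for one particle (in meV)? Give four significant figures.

13.85 meV

Eᵢ/kT = 0, 0.985915, 3.66197.
Z = Σ gᵢe^(−Eᵢ/kT) = 3·e^(−0) + 3·e^(−0.985915) + 6·e^(−3.66197) = 3.00000 + 1.11929 + 0.154091 = 4.27338.
⟨E⟩ = Σ Eᵢ gᵢe^(−Eᵢ/kT) / Z = (0·3.00000 + 35.0·1.11929 + 130·0.154091) / 4.27338 = 13.85 meV.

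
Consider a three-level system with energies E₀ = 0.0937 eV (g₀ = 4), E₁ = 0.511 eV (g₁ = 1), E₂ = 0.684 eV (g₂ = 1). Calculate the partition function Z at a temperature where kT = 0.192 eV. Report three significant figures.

Eᵢ/kT = 0.48802, 2.6615, 3.5625.
Z = Σ gᵢe^(−Eᵢ/kT) = 4·e^(−0.48802) + 1·e^(−2.6615) + 1·e^(−3.5625) = 2.4554 + 0.069843 + 0.028368 = 2.5536.

Z = 2.55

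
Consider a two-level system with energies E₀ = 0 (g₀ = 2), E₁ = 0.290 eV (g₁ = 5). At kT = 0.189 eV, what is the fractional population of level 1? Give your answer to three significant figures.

Eᵢ/kT = 0, 1.5344.
Z = Σ gᵢe^(−Eᵢ/kT) = 2·e^(−0) + 5·e^(−1.5344) = 2.0000 + 1.0779 = 3.0779.
P₁ = g₁ e^(−E₁/kT) / Z = 1.0779/3.0779 = 0.350.

0.350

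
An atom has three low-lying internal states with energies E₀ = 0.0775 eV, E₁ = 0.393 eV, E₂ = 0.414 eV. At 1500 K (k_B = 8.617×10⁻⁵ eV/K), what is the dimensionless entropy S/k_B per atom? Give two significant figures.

0.50

k_BT = 8.617×10⁻⁵ × 1500 K = 0.1293 eV.
Eᵢ/kT = 0.5994, 3.039, 3.202.
Z = Σ e^(−Eᵢ/kT) = e^(−0.5994) + e^(−3.039) + e^(−3.202) = 0.5491 + 0.04788 + 0.04068 = 0.6377.
⟨E⟩ = Σ EᵢPᵢ = 0.1226 eV.
S/k_B = ln Z + ⟨E⟩/kT = ln(0.6377) + 0.1226/0.1293 = -0.4499 + 0.9482 = 0.50.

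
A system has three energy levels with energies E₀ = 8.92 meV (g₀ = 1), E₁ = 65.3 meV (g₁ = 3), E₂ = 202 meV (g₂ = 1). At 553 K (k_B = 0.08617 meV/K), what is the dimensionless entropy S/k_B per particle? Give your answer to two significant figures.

k_BT = 0.08617 × 553 K = 47.65 meV.
Eᵢ/kT = 0.1872, 1.370, 4.239.
Z = Σ gᵢe^(−Eᵢ/kT) = 1·e^(−0.1872) + 3·e^(−1.370) + 1·e^(−4.239) = 0.8293 + 0.7623 + 0.01442 = 1.606.
⟨E⟩ = Σ EᵢPᵢ = 37.41 meV.
S/k_B = ln Z + ⟨E⟩/kT = ln(1.606) + 37.41/47.65 = 0.4737 + 0.7851 = 1.3.

1.3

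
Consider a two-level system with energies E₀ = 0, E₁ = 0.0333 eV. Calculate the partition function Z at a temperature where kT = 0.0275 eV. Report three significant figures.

Z = 1.30

Eᵢ/kT = 0, 1.2109.
Z = Σ e^(−Eᵢ/kT) = e^(−0) + e^(−1.2109) = 1.0000 + 0.29793 = 1.2979.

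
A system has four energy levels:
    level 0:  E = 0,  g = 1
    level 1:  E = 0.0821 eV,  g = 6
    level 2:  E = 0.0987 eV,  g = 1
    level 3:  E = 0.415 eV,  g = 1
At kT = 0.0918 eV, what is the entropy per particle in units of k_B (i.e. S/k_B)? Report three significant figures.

2.02

Eᵢ/kT = 0, 0.89434, 1.0752, 4.5207.
Z = Σ gᵢe^(−Eᵢ/kT) = 1·e^(−0) + 6·e^(−0.89434) + 1·e^(−1.0752) + 1·e^(−4.5207) = 1.0000 + 2.4533 + 0.34123 + 0.010881 = 3.8054.
⟨E⟩ = Σ EᵢPᵢ = 0.062966 eV.
S/k_B = ln Z + ⟨E⟩/kT = ln(3.8054) + 0.062966/0.0918 = 1.3364 + 0.68590 = 2.02.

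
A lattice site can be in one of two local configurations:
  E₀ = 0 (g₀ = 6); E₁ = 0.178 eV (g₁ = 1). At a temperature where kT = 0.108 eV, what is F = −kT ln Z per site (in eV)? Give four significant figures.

-0.1969 eV

Eᵢ/kT = 0, 1.64815.
Z = Σ gᵢe^(−Eᵢ/kT) = 6·e^(−0) + 1·e^(−1.64815) = 6.00000 + 0.192406 = 6.19241.
F = −kT ln Z = −0.108 × ln(6.19241) = −0.108 × 1.82332 = -0.1969 eV.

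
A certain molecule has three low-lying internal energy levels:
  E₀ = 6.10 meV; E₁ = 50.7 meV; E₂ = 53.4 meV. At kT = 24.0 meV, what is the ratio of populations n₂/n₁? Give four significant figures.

n₂/n₁ = exp[−(E₂−E₁)/kT] = exp(−(2.7 meV)/(24.0 meV)) = exp(-0.112500) = 0.8936.

0.8936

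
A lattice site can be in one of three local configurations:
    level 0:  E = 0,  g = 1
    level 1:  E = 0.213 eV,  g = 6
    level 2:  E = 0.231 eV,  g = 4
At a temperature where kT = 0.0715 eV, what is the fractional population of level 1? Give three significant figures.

Eᵢ/kT = 0, 2.9790, 3.2308.
Z = Σ gᵢe^(−Eᵢ/kT) = 1·e^(−0) + 6·e^(−2.9790) + 4·e^(−3.2308) = 1.0000 + 0.30506 + 0.15810 = 1.4632.
P₁ = g₁ e^(−E₁/kT) / Z = 0.30506/1.4632 = 0.208.

0.208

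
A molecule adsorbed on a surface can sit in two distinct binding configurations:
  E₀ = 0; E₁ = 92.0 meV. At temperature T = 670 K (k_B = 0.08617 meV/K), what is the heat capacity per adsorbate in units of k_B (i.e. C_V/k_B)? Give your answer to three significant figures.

0.356

k_BT = 0.08617 × 670 K = 57.734 meV.
Eᵢ/kT = 0, 1.5935.
Z = Σ e^(−Eᵢ/kT) = e^(−0) + e^(−1.5935) = 1.0000 + 0.20321 = 1.2032.
⟨E⟩ = 15.538 meV, ⟨E²⟩ = 1429.5 meV².
C_V/k_B = (⟨E²⟩ − ⟨E⟩²)/(kT)² = (1429.5 − 241.43)/3333.2 = 0.356.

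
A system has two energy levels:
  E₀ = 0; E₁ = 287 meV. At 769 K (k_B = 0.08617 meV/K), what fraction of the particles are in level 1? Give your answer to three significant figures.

0.0130

k_BT = 0.08617 × 769 K = 66.265 meV.
Eᵢ/kT = 0, 4.3311.
Z = Σ e^(−Eᵢ/kT) = e^(−0) + e^(−4.3311) = 1.0000 + 0.013153 = 1.0132.
P₁ = e^(−E₁/kT) / Z = 0.013153/1.0132 = 0.0130.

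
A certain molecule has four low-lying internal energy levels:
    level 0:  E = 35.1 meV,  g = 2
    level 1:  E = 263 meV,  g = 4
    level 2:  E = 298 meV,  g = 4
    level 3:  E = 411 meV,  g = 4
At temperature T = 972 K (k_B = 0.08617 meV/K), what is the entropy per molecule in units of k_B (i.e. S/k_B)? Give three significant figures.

1.50

k_BT = 0.08617 × 972 K = 83.757 meV.
Eᵢ/kT = 0.41907, 3.1400, 3.5579, 4.9071.
Z = Σ gᵢe^(−Eᵢ/kT) = 2·e^(−0.41907) + 4·e^(−3.1400) + 4·e^(−3.5579) + 4·e^(−4.9071) = 1.3153 + 0.17313 + 0.11399 + 0.029576 = 1.6320.
⟨E⟩ = Σ EᵢPᵢ = 84.452 meV.
S/k_B = ln Z + ⟨E⟩/kT = ln(1.6320) + 84.452/83.757 = 0.48981 + 1.0083 = 1.50.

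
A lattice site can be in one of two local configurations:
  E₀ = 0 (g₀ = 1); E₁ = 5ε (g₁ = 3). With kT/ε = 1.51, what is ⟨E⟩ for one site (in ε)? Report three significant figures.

0.493 ε

Eᵢ/kT = 0, 3.3113.
Z = Σ gᵢe^(−Eᵢ/kT) = 1·e^(−0) + 3·e^(−3.3113) = 1.0000 + 0.10941 = 1.1094.
⟨E⟩ = Σ Eᵢ gᵢe^(−Eᵢ/kT) / Z = (0·1.0000 + 5·0.10941) / 1.1094 = 0.493 ε.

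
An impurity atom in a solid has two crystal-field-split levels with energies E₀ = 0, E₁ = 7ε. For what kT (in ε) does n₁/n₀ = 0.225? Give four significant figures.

n₁/n₀ = exp[−(E₁−E₀)/kT] = 0.225.
⇒ (E₁−E₀)/kT = ln(1/0.225) = ln(4.44444) = 1.49165.
kT = 7ε / 1.49165 = 4.693 ε.

4.693 ε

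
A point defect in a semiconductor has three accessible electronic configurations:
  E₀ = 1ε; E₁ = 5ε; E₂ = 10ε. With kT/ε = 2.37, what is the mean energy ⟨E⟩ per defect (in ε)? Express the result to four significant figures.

1.780 ε

Eᵢ/kT = 0.421941, 2.10970, 4.21941.
Z = Σ e^(−Eᵢ/kT) = e^(−0.421941) + e^(−2.10970) + e^(−4.21941) = 0.655773 + 0.121274 + 0.0147073 = 0.791754.
⟨E⟩ = Σ Eᵢ e^(−Eᵢ/kT) / Z = (1·0.655773 + 5·0.121274 + 10·0.0147073) / 0.791754 = 1.780 ε.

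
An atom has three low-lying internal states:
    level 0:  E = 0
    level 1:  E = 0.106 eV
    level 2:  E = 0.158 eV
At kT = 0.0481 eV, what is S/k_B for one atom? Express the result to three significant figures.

0.457

Eᵢ/kT = 0, 2.2037, 3.2848.
Z = Σ e^(−Eᵢ/kT) = e^(−0) + e^(−2.2037) + e^(−3.2848) = 1.0000 + 0.11039 + 0.037448 = 1.1478.
⟨E⟩ = Σ EᵢPᵢ = 0.015349 eV.
S/k_B = ln Z + ⟨E⟩/kT = ln(1.1478) + 0.015349/0.0481 = 0.13785 + 0.31911 = 0.457.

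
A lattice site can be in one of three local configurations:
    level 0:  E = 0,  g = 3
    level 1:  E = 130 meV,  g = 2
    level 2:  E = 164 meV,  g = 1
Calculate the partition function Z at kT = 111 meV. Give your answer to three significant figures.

Z = 3.85

Eᵢ/kT = 0, 1.1712, 1.4775.
Z = Σ gᵢe^(−Eᵢ/kT) = 3·e^(−0) + 2·e^(−1.1712) + 1·e^(−1.4775) = 3.0000 + 0.61999 + 0.22821 = 3.8482.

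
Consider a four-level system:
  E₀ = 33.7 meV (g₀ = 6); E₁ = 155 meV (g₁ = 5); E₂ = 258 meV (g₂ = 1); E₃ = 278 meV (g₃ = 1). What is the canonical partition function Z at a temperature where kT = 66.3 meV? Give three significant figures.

Z = 4.13

Eᵢ/kT = 0.50830, 2.3379, 3.8914, 4.1931.
Z = Σ gᵢe^(−Eᵢ/kT) = 6·e^(−0.50830) + 5·e^(−2.3379) + 1·e^(−3.8914) + 1·e^(−4.1931) = 3.6091 + 0.48265 + 0.020417 + 0.015099 = 4.1273.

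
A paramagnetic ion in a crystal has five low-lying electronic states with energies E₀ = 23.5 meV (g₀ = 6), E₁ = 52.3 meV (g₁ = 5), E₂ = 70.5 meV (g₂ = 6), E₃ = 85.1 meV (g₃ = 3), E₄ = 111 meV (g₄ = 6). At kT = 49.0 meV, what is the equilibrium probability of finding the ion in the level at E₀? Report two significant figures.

Eᵢ/kT = 0.4796, 1.067, 1.439, 1.737, 2.265.
Z = Σ gᵢe^(−Eᵢ/kT) = 6·e^(−0.4796) + 5·e^(−1.067) + 6·e^(−1.439) + 3·e^(−1.737) + 6·e^(−2.265) = 3.714 + 1.720 + 1.423 + 0.5281 + 0.6230 = 8.008.
P₀ = g₀ e^(−E₀/kT) / Z = 3.714/8.008 = 0.46.

0.46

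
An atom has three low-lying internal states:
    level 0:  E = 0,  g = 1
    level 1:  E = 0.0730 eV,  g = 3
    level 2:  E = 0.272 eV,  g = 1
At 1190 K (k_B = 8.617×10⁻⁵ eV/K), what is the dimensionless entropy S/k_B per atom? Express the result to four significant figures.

k_BT = 8.617×10⁻⁵ × 1190 K = 0.102542 eV.
Eᵢ/kT = 0, 0.711903, 2.65257.
Z = Σ gᵢe^(−Eᵢ/kT) = 1·e^(−0) + 3·e^(−0.711903) + 1·e^(−2.65257) = 1.00000 + 1.47213 + 0.0704699 = 2.54260.
⟨E⟩ = Σ EᵢPᵢ = 0.0498046 eV.
S/k_B = ln Z + ⟨E⟩/kT = ln(2.54260) + 0.0498046/0.102542 = 0.933187 + 0.485700 = 1.419.

1.419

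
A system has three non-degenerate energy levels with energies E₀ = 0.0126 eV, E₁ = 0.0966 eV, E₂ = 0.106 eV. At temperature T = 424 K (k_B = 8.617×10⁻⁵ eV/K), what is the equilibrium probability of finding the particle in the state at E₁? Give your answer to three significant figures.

0.0852

k_BT = 8.617×10⁻⁵ × 424 K = 0.036536 eV.
Eᵢ/kT = 0.34487, 2.6440, 2.9012.
Z = Σ e^(−Eᵢ/kT) = e^(−0.34487) + e^(−2.6440) + e^(−2.9012) = 0.70831 + 0.071076 + 0.054957 = 0.83434.
P₁ = e^(−E₁/kT) / Z = 0.071076/0.83434 = 0.0852.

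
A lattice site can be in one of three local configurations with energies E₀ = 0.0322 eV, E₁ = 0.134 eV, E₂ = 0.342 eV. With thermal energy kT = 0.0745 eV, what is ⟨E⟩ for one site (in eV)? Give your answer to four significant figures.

0.05644 eV

Eᵢ/kT = 0.432215, 1.79866, 4.59060.
Z = Σ e^(−Eᵢ/kT) = e^(−0.432215) + e^(−1.79866) + e^(−4.59060) = 0.649070 + 0.165521 + 0.0101468 = 0.824738.
⟨E⟩ = Σ Eᵢ e^(−Eᵢ/kT) / Z = (0.0322·0.649070 + 0.134·0.165521 + 0.342·0.0101468) / 0.824738 = 0.05644 eV.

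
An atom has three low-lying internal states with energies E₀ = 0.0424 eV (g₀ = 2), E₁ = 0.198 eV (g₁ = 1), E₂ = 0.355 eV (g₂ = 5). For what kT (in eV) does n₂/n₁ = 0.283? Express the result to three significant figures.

0.0547 eV

n₂/n₁ = (g₂/g₁) exp[−(E₂−E₁)/kT] = 0.283.
⇒ (E₂−E₁)/kT = ln((5/1)/0.283) = ln(17.668) = 2.8718.
kT = 0.157 eV / 2.8718 = 0.0547 eV.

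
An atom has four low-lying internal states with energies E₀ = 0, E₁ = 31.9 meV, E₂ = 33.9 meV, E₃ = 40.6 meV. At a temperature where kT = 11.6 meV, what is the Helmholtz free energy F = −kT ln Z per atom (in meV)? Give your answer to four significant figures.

-1.600 meV

Eᵢ/kT = 0, 2.75000, 2.92241, 3.50000.
Z = Σ e^(−Eᵢ/kT) = e^(−0) + e^(−2.75000) + e^(−2.92241) + e^(−3.50000) = 1.00000 + 0.0639279 + 0.0538039 + 0.0301974 = 1.14793.
F = −kT ln Z = −11.6 × ln(1.14793) = −11.6 × 0.137960 = -1.600 meV.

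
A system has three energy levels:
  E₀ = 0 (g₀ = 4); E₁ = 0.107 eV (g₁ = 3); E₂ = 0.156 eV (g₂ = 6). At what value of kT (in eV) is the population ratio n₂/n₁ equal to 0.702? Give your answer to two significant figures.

n₂/n₁ = (g₂/g₁) exp[−(E₂−E₁)/kT] = 0.702.
⇒ (E₂−E₁)/kT = ln((6/3)/0.702) = ln(2.849) = 1.047.
kT = 0.049 eV / 1.047 = 0.047 eV.

0.047 eV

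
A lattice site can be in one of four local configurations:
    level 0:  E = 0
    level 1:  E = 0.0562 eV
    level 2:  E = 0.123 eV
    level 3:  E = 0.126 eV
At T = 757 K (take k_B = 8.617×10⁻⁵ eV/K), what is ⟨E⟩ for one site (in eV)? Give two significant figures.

0.035 eV

k_BT = 8.617×10⁻⁵ × 757 K = 0.06523 eV.
Eᵢ/kT = 0, 0.8616, 1.886, 1.932.
Z = Σ e^(−Eᵢ/kT) = e^(−0) + e^(−0.8616) + e^(−1.886) + e^(−1.932) = 1.000 + 0.4225 + 0.1517 + 0.1449 = 1.719.
⟨E⟩ = Σ Eᵢ e^(−Eᵢ/kT) / Z = (0·1.000 + 0.0562·0.4225 + 0.123·0.1517 + 0.126·0.1449) / 1.719 = 0.035 eV.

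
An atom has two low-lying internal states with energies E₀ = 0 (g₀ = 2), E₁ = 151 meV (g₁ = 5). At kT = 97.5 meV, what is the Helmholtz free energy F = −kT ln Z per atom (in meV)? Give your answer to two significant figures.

Eᵢ/kT = 0, 1.549.
Z = Σ gᵢe^(−Eᵢ/kT) = 2·e^(−0) + 5·e^(−1.549) = 2.000 + 1.062 = 3.062.
F = −kT ln Z = −97.5 × ln(3.062) = −97.5 × 1.119 = -110 meV.

-110 meV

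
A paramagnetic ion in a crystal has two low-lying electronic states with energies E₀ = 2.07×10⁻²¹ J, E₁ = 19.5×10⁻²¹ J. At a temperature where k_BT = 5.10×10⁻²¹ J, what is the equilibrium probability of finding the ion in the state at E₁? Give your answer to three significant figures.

Eᵢ/kT = 0.40588, 3.8235.
Z = Σ e^(−Eᵢ/kT) = e^(−0.40588) + e^(−3.8235) = 0.66639 + 0.021851 = 0.68824.
P₁ = e^(−E₁/kT) / Z = 0.021851/0.68824 = 0.0317.

0.0317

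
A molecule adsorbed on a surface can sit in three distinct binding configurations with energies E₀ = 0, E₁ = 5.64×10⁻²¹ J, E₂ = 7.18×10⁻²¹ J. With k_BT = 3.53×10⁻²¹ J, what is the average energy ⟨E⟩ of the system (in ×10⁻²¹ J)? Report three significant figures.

1.56 ×10⁻²¹ J

Eᵢ/kT = 0, 1.5977, 2.0340.
Z = Σ e^(−Eᵢ/kT) = e^(−0) + e^(−1.5977) + e^(−2.0340) = 1.0000 + 0.20236 + 0.13081 = 1.3332.
⟨E⟩ = Σ Eᵢ e^(−Eᵢ/kT) / Z = (0·1.0000 + 5.64·0.20236 + 7.18·0.13081) / 1.3332 = 1.56 ×10⁻²¹ J.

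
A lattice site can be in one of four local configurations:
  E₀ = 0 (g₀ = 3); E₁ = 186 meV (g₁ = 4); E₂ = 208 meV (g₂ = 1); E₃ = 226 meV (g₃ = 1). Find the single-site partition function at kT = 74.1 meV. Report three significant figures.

Z = 3.43

Eᵢ/kT = 0, 2.5101, 2.8070, 3.0499.
Z = Σ gᵢe^(−Eᵢ/kT) = 3·e^(−0) + 4·e^(−2.5101) + 1·e^(−2.8070) + 1·e^(−3.0499) = 3.0000 + 0.32504 + 0.060386 + 0.047364 = 3.4328.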